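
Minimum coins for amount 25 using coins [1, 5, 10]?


dp[0]=0; dp[i]=1+min(dp[i-c] for c in coins)
...dp[20]=2, dp[21]=3, dp[22]=4, dp[23]=5, dp[24]=6, dp[25]=3
Minimum coins for 25 = 3


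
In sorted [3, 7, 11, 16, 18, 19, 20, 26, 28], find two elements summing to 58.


Two pointers: lo=0, hi=8
No pair sums to 58


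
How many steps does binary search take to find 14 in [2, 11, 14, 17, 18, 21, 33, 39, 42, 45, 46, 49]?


Search for 14:
[0,11] mid=5 arr[5]=21
[0,4] mid=2 arr[2]=14
Total: 2 comparisons


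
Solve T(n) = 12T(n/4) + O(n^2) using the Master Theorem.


a=12, b=4, c=2. log_4(12)=1.792 < c=2. Case 3: O(n^c) = O(n^2)
Complexity: O(n^2)


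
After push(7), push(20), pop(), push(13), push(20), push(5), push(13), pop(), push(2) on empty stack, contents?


push(7) -> [7]
push(20) -> [7, 20]
pop() returns 20 -> [7]
push(13) -> [7, 13]
push(20) -> [7, 13, 20]
push(5) -> [7, 13, 20, 5]
push(13) -> [7, 13, 20, 5, 13]
pop() returns 13 -> [7, 13, 20, 5]
push(2) -> [7, 13, 20, 5, 2]
Final stack (bottom to top): [7, 13, 20, 5, 2]


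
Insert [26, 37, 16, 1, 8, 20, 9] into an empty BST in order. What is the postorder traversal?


Root = 26; build tree by BST insertion.
Postorder traversal: [9, 8, 1, 20, 16, 37, 26]


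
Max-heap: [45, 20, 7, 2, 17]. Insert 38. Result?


Append 38: [45, 20, 7, 2, 17, 38]
Bubble up: swap idx 5(38) with idx 2(7)
Result: [45, 20, 38, 2, 17, 7]


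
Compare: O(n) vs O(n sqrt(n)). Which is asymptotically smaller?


linear grows slower than n^1.5
O(n) is asymptotically smaller; O(n sqrt(n)) grows faster


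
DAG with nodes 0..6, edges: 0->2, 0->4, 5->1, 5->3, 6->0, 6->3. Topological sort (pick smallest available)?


Kahn's algorithm, process smallest node first
Order: [5, 1, 6, 0, 2, 3, 4]


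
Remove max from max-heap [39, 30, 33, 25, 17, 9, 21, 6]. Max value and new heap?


Max = 39
Replace root with last, heapify down
Resulting heap: [33, 30, 21, 25, 17, 9, 6]


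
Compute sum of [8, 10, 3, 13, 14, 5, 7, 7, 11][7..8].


Prefix sums: [0, 8, 18, 21, 34, 48, 53, 60, 67, 78]
Sum[7..8] = prefix[9] - prefix[7] = 78 - 60 = 18


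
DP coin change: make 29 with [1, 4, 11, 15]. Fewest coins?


dp[0]=0; dp[i]=1+min(dp[i-c] for c in coins)
...dp[24]=4, dp[25]=5, dp[26]=2, dp[27]=3, dp[28]=4, dp[29]=5
Minimum coins for 29 = 5


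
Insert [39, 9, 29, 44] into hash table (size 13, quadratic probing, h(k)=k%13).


Insertions: 39->slot 0; 9->slot 9; 29->slot 3; 44->slot 5
Table: [39, None, None, 29, None, 44, None, None, None, 9, None, None, None]


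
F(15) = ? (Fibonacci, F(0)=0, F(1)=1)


F(n)=F(n-1)+F(n-2)
...F(13)=233, F(14)=377, F(15)=610


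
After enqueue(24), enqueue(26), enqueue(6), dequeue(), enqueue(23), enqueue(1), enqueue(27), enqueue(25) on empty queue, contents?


enqueue(24) -> [24]
enqueue(26) -> [24, 26]
enqueue(6) -> [24, 26, 6]
dequeue() returns 24 -> [26, 6]
enqueue(23) -> [26, 6, 23]
enqueue(1) -> [26, 6, 23, 1]
enqueue(27) -> [26, 6, 23, 1, 27]
enqueue(25) -> [26, 6, 23, 1, 27, 25]
Final queue (front to back): [26, 6, 23, 1, 27, 25]


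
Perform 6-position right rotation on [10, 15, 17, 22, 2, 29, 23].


Right rotate by 6: [15, 17, 22, 2, 29, 23, 10]


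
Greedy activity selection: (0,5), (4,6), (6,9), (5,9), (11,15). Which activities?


Greedy: pick earliest-ending, then skip overlaps.
Selected (3 activities): [(0, 5), (6, 9), (11, 15)]


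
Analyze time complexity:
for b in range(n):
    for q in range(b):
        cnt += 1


Per nesting level: O(n) * O(n) [triangular over b] = O(n^2)
Complexity: O(n^2)


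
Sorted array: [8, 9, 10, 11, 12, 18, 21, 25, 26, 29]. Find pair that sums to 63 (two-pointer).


Two pointers: lo=0, hi=9
No pair sums to 63


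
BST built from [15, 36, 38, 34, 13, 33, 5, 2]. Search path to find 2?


BST root = 15
Search for 2: compare at each node
Path: [15, 13, 5, 2]


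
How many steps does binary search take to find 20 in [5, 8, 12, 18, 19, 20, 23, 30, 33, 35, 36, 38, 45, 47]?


Search for 20:
[0,13] mid=6 arr[6]=23
[0,5] mid=2 arr[2]=12
[3,5] mid=4 arr[4]=19
[5,5] mid=5 arr[5]=20
Total: 4 comparisons


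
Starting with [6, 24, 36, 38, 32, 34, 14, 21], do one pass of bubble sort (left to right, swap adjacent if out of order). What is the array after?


After one pass: [6, 24, 36, 32, 34, 14, 21, 38]


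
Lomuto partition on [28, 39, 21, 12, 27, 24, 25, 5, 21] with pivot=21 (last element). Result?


Elements <= 21 go left of pivot.
Result: [21, 12, 5, 21, 27, 24, 25, 28, 39], pivot at index 3


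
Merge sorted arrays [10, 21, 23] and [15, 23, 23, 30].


Compare heads, take smaller each step.
Merged: [10, 15, 21, 23, 23, 23, 30]


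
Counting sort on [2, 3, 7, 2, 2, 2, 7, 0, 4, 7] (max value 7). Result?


Count array: [1, 0, 4, 1, 1, 0, 0, 3]
Reconstruct: [0, 2, 2, 2, 2, 3, 4, 7, 7, 7]


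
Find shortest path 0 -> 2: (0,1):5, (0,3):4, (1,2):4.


Dijkstra from 0:
Distances: {0: 0, 1: 5, 2: 9, 3: 4}
Shortest distance to 2 = 9, path = [0, 1, 2]


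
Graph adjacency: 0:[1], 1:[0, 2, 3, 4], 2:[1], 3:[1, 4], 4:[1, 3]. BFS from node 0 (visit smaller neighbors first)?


BFS queue: start with [0]
Visit order: [0, 1, 2, 3, 4]


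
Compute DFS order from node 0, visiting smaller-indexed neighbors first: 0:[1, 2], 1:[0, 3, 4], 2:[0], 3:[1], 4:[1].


DFS stack-based: start with [0]
Visit order: [0, 1, 3, 4, 2]


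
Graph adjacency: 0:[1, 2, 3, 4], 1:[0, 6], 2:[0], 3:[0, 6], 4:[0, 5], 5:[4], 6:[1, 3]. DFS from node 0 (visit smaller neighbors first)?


DFS stack-based: start with [0]
Visit order: [0, 1, 6, 3, 2, 4, 5]


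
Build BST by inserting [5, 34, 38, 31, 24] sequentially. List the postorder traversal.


Root = 5; build tree by BST insertion.
Postorder traversal: [24, 31, 38, 34, 5]


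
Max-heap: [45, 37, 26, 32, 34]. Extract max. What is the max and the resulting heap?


Max = 45
Replace root with last, heapify down
Resulting heap: [37, 34, 26, 32]


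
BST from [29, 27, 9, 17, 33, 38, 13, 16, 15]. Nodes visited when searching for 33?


BST root = 29
Search for 33: compare at each node
Path: [29, 33]


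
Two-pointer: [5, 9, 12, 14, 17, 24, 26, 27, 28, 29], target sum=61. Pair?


Two pointers: lo=0, hi=9
No pair sums to 61


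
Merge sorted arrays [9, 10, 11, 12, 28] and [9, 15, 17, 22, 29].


Compare heads, take smaller each step.
Merged: [9, 9, 10, 11, 12, 15, 17, 22, 28, 29]


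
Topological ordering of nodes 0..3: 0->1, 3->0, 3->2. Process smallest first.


Kahn's algorithm, process smallest node first
Order: [3, 0, 1, 2]


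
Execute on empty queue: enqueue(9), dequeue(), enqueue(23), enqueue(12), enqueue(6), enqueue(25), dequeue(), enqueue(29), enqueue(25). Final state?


enqueue(9) -> [9]
dequeue() returns 9 -> []
enqueue(23) -> [23]
enqueue(12) -> [23, 12]
enqueue(6) -> [23, 12, 6]
enqueue(25) -> [23, 12, 6, 25]
dequeue() returns 23 -> [12, 6, 25]
enqueue(29) -> [12, 6, 25, 29]
enqueue(25) -> [12, 6, 25, 29, 25]
Final queue (front to back): [12, 6, 25, 29, 25]


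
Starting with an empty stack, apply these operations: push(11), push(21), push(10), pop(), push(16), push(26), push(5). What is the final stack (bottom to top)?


push(11) -> [11]
push(21) -> [11, 21]
push(10) -> [11, 21, 10]
pop() returns 10 -> [11, 21]
push(16) -> [11, 21, 16]
push(26) -> [11, 21, 16, 26]
push(5) -> [11, 21, 16, 26, 5]
Final stack (bottom to top): [11, 21, 16, 26, 5]


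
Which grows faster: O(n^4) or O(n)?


linear grows slower than quartic
O(n) is asymptotically smaller; O(n^4) grows faster


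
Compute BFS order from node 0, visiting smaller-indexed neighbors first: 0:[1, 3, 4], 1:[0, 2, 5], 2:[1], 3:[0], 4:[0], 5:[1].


BFS queue: start with [0]
Visit order: [0, 1, 3, 4, 2, 5]


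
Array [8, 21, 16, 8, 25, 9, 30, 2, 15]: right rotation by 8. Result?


Right rotate by 8: [21, 16, 8, 25, 9, 30, 2, 15, 8]


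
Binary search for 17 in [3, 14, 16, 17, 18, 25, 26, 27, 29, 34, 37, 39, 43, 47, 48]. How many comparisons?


Search for 17:
[0,14] mid=7 arr[7]=27
[0,6] mid=3 arr[3]=17
Total: 2 comparisons


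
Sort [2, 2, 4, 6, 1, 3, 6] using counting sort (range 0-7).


Count array: [0, 1, 2, 1, 1, 0, 2, 0]
Reconstruct: [1, 2, 2, 3, 4, 6, 6]


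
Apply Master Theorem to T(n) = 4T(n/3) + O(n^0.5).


a=4, b=3, c=0.5. log_3(4)=1.262 > c=0.5. Case 1: O(n^log_b(a)) = O(n^1.262)
Complexity: O(n^1.262)


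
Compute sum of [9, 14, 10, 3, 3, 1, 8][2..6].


Prefix sums: [0, 9, 23, 33, 36, 39, 40, 48]
Sum[2..6] = prefix[7] - prefix[2] = 48 - 23 = 25


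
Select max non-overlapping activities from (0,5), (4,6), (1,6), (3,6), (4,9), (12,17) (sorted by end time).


Greedy: pick earliest-ending, then skip overlaps.
Selected (2 activities): [(0, 5), (12, 17)]


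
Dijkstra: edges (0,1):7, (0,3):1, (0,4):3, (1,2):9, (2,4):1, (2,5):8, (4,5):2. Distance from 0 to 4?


Dijkstra from 0:
Distances: {0: 0, 1: 7, 2: 4, 3: 1, 4: 3, 5: 5}
Shortest distance to 4 = 3, path = [0, 4]


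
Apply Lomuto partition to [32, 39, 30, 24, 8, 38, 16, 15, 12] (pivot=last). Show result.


Elements <= 12 go left of pivot.
Result: [8, 12, 30, 24, 32, 38, 16, 15, 39], pivot at index 1


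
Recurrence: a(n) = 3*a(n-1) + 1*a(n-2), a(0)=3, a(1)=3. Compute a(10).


Build bottom-up:
...a(8)=15348, a(9)=50691, a(10)=3*50691+1*15348=167421


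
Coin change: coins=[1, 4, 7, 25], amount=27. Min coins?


dp[0]=0; dp[i]=1+min(dp[i-c] for c in coins)
...dp[22]=4, dp[23]=5, dp[24]=6, dp[25]=1, dp[26]=2, dp[27]=3
Minimum coins for 27 = 3


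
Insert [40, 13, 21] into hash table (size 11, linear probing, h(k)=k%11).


Insertions: 40->slot 7; 13->slot 2; 21->slot 10
Table: [None, None, 13, None, None, None, None, 40, None, None, 21]


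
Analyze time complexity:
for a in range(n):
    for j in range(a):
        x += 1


Per nesting level: O(n) * O(n) [triangular over a] = O(n^2)
Complexity: O(n^2)


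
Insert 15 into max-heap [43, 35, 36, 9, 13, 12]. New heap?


Append 15: [43, 35, 36, 9, 13, 12, 15]
Bubble up: no swaps needed
Result: [43, 35, 36, 9, 13, 12, 15]


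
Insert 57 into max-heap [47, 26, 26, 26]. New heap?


Append 57: [47, 26, 26, 26, 57]
Bubble up: swap idx 4(57) with idx 1(26); swap idx 1(57) with idx 0(47)
Result: [57, 47, 26, 26, 26]


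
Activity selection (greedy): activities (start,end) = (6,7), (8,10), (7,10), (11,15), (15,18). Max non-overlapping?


Greedy: pick earliest-ending, then skip overlaps.
Selected (4 activities): [(6, 7), (8, 10), (11, 15), (15, 18)]


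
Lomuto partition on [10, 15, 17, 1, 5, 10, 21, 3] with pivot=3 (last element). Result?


Elements <= 3 go left of pivot.
Result: [1, 3, 17, 10, 5, 10, 21, 15], pivot at index 1


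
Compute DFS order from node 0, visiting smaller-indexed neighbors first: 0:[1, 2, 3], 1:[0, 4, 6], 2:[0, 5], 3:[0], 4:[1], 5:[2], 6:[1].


DFS stack-based: start with [0]
Visit order: [0, 1, 4, 6, 2, 5, 3]


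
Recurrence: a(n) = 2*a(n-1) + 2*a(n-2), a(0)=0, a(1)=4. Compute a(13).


Build bottom-up:
...a(11)=73088, a(12)=199680, a(13)=2*199680+2*73088=545536


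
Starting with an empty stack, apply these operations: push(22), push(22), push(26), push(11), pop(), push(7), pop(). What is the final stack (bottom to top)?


push(22) -> [22]
push(22) -> [22, 22]
push(26) -> [22, 22, 26]
push(11) -> [22, 22, 26, 11]
pop() returns 11 -> [22, 22, 26]
push(7) -> [22, 22, 26, 7]
pop() returns 7 -> [22, 22, 26]
Final stack (bottom to top): [22, 22, 26]


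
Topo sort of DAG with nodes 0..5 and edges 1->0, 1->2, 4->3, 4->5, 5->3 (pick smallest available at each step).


Kahn's algorithm, process smallest node first
Order: [1, 0, 2, 4, 5, 3]


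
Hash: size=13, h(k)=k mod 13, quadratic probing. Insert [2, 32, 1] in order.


Insertions: 2->slot 2; 32->slot 6; 1->slot 1
Table: [None, 1, 2, None, None, None, 32, None, None, None, None, None, None]


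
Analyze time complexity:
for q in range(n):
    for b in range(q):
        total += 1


Per nesting level: O(n) * O(n) [triangular over q] = O(n^2)
Complexity: O(n^2)


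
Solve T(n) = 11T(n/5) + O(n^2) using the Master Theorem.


a=11, b=5, c=2. log_5(11)=1.490 < c=2. Case 3: O(n^c) = O(n^2)
Complexity: O(n^2)


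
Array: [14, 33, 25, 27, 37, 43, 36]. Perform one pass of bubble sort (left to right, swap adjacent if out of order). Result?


After one pass: [14, 25, 27, 33, 37, 36, 43]


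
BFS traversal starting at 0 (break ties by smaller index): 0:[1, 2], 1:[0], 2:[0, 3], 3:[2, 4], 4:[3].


BFS queue: start with [0]
Visit order: [0, 1, 2, 3, 4]


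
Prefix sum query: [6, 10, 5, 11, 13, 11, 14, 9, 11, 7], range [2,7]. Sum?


Prefix sums: [0, 6, 16, 21, 32, 45, 56, 70, 79, 90, 97]
Sum[2..7] = prefix[8] - prefix[2] = 79 - 16 = 63


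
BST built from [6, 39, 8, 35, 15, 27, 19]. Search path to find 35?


BST root = 6
Search for 35: compare at each node
Path: [6, 39, 8, 35]


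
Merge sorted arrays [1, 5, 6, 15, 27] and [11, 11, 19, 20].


Compare heads, take smaller each step.
Merged: [1, 5, 6, 11, 11, 15, 19, 20, 27]


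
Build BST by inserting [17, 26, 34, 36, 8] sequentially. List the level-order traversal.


Root = 17; build tree by BST insertion.
Level-Order traversal: [17, 8, 26, 34, 36]


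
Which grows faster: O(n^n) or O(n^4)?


quartic grows slower than n^n
O(n^4) is asymptotically smaller; O(n^n) grows faster


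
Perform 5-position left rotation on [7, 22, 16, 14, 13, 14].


Left rotate by 5: [14, 7, 22, 16, 14, 13]


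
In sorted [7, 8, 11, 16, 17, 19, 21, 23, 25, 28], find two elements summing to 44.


Two pointers: lo=0, hi=9
Found pair: (16, 28) summing to 44


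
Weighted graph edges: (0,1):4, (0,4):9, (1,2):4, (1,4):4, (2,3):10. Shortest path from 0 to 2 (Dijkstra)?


Dijkstra from 0:
Distances: {0: 0, 1: 4, 2: 8, 3: 18, 4: 8}
Shortest distance to 2 = 8, path = [0, 1, 2]


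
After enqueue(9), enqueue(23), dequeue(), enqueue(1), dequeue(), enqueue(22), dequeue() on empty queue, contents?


enqueue(9) -> [9]
enqueue(23) -> [9, 23]
dequeue() returns 9 -> [23]
enqueue(1) -> [23, 1]
dequeue() returns 23 -> [1]
enqueue(22) -> [1, 22]
dequeue() returns 1 -> [22]
Final queue (front to back): [22]


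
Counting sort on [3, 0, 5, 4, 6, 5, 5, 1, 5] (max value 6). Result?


Count array: [1, 1, 0, 1, 1, 4, 1]
Reconstruct: [0, 1, 3, 4, 5, 5, 5, 5, 6]


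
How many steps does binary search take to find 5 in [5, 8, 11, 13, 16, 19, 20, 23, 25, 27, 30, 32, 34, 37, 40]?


Search for 5:
[0,14] mid=7 arr[7]=23
[0,6] mid=3 arr[3]=13
[0,2] mid=1 arr[1]=8
[0,0] mid=0 arr[0]=5
Total: 4 comparisons


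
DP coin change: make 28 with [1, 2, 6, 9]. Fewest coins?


dp[0]=0; dp[i]=1+min(dp[i-c] for c in coins)
...dp[23]=4, dp[24]=3, dp[25]=4, dp[26]=4, dp[27]=3, dp[28]=4
Minimum coins for 28 = 4


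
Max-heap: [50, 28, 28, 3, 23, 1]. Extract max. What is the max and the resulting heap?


Max = 50
Replace root with last, heapify down
Resulting heap: [28, 23, 28, 3, 1]


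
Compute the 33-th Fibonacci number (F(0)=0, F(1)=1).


F(n)=F(n-1)+F(n-2)
...F(31)=1346269, F(32)=2178309, F(33)=3524578


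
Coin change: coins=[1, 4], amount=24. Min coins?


dp[0]=0; dp[i]=1+min(dp[i-c] for c in coins)
...dp[19]=7, dp[20]=5, dp[21]=6, dp[22]=7, dp[23]=8, dp[24]=6
Minimum coins for 24 = 6


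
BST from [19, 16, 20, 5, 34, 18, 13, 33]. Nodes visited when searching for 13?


BST root = 19
Search for 13: compare at each node
Path: [19, 16, 5, 13]


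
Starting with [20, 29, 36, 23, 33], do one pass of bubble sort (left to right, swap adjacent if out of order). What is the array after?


After one pass: [20, 29, 23, 33, 36]


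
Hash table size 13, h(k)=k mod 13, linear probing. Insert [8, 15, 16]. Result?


Insertions: 8->slot 8; 15->slot 2; 16->slot 3
Table: [None, None, 15, 16, None, None, None, None, 8, None, None, None, None]


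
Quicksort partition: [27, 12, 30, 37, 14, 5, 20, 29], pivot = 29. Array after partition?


Elements <= 29 go left of pivot.
Result: [27, 12, 14, 5, 20, 29, 30, 37], pivot at index 5


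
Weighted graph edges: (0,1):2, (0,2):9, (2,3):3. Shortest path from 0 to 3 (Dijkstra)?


Dijkstra from 0:
Distances: {0: 0, 1: 2, 2: 9, 3: 12}
Shortest distance to 3 = 12, path = [0, 2, 3]


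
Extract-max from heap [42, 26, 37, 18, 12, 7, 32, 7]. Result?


Max = 42
Replace root with last, heapify down
Resulting heap: [37, 26, 32, 18, 12, 7, 7]


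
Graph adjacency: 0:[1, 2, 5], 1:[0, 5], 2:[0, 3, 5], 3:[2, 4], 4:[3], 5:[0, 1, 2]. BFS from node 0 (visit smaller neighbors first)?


BFS queue: start with [0]
Visit order: [0, 1, 2, 5, 3, 4]


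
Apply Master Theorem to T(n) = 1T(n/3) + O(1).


a=1, b=3, c=0. log_3(1)=0 = c=0. Case 2: O(n^c log n) = O(log n)
Complexity: O(log n)


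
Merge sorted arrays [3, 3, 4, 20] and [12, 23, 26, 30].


Compare heads, take smaller each step.
Merged: [3, 3, 4, 12, 20, 23, 26, 30]


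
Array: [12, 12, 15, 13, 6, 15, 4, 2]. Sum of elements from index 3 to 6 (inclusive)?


Prefix sums: [0, 12, 24, 39, 52, 58, 73, 77, 79]
Sum[3..6] = prefix[7] - prefix[3] = 77 - 39 = 38


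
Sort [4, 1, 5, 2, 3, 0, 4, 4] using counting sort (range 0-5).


Count array: [1, 1, 1, 1, 3, 1]
Reconstruct: [0, 1, 2, 3, 4, 4, 4, 5]


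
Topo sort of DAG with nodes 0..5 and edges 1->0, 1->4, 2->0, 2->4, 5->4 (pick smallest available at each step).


Kahn's algorithm, process smallest node first
Order: [1, 2, 0, 3, 5, 4]


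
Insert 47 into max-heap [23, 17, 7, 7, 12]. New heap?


Append 47: [23, 17, 7, 7, 12, 47]
Bubble up: swap idx 5(47) with idx 2(7); swap idx 2(47) with idx 0(23)
Result: [47, 17, 23, 7, 12, 7]


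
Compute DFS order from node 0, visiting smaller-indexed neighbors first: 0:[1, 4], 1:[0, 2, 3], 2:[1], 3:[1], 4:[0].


DFS stack-based: start with [0]
Visit order: [0, 1, 2, 3, 4]


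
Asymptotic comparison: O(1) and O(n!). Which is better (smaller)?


constant grows slower than factorial
O(1) is asymptotically smaller; O(n!) grows faster


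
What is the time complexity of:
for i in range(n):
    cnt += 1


Per nesting level: O(n) = O(n)
Complexity: O(n)


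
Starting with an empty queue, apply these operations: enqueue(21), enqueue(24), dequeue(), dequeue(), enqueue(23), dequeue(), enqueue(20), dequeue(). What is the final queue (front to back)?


enqueue(21) -> [21]
enqueue(24) -> [21, 24]
dequeue() returns 21 -> [24]
dequeue() returns 24 -> []
enqueue(23) -> [23]
dequeue() returns 23 -> []
enqueue(20) -> [20]
dequeue() returns 20 -> []
Final queue (front to back): []


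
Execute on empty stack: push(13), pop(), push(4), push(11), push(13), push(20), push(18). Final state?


push(13) -> [13]
pop() returns 13 -> []
push(4) -> [4]
push(11) -> [4, 11]
push(13) -> [4, 11, 13]
push(20) -> [4, 11, 13, 20]
push(18) -> [4, 11, 13, 20, 18]
Final stack (bottom to top): [4, 11, 13, 20, 18]


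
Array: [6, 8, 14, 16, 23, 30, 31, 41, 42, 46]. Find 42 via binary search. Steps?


Search for 42:
[0,9] mid=4 arr[4]=23
[5,9] mid=7 arr[7]=41
[8,9] mid=8 arr[8]=42
Total: 3 comparisons


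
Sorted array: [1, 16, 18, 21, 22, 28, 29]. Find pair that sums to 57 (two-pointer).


Two pointers: lo=0, hi=6
Found pair: (28, 29) summing to 57


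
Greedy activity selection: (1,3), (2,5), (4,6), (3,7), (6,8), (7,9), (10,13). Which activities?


Greedy: pick earliest-ending, then skip overlaps.
Selected (4 activities): [(1, 3), (4, 6), (6, 8), (10, 13)]


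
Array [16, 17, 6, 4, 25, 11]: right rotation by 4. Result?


Right rotate by 4: [6, 4, 25, 11, 16, 17]


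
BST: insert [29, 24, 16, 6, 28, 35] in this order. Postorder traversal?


Root = 29; build tree by BST insertion.
Postorder traversal: [6, 16, 28, 24, 35, 29]


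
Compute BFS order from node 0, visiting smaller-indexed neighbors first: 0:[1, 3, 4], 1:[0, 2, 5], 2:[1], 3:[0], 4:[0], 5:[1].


BFS queue: start with [0]
Visit order: [0, 1, 3, 4, 2, 5]


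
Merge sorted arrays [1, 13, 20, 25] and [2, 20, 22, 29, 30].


Compare heads, take smaller each step.
Merged: [1, 2, 13, 20, 20, 22, 25, 29, 30]


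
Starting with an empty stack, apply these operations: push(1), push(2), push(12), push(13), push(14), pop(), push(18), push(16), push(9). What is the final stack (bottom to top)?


push(1) -> [1]
push(2) -> [1, 2]
push(12) -> [1, 2, 12]
push(13) -> [1, 2, 12, 13]
push(14) -> [1, 2, 12, 13, 14]
pop() returns 14 -> [1, 2, 12, 13]
push(18) -> [1, 2, 12, 13, 18]
push(16) -> [1, 2, 12, 13, 18, 16]
push(9) -> [1, 2, 12, 13, 18, 16, 9]
Final stack (bottom to top): [1, 2, 12, 13, 18, 16, 9]


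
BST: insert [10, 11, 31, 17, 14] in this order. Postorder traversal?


Root = 10; build tree by BST insertion.
Postorder traversal: [14, 17, 31, 11, 10]


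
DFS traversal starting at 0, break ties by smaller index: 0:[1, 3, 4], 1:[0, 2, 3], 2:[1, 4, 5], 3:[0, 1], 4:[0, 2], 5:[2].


DFS stack-based: start with [0]
Visit order: [0, 1, 2, 4, 5, 3]


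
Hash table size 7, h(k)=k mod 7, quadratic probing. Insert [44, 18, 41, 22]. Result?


Insertions: 44->slot 2; 18->slot 4; 41->slot 6; 22->slot 1
Table: [None, 22, 44, None, 18, None, 41]


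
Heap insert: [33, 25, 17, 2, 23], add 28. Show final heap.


Append 28: [33, 25, 17, 2, 23, 28]
Bubble up: swap idx 5(28) with idx 2(17)
Result: [33, 25, 28, 2, 23, 17]


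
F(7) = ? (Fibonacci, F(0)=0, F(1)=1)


F(n)=F(n-1)+F(n-2)
...F(5)=5, F(6)=8, F(7)=13


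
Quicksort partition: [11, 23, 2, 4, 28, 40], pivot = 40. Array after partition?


Elements <= 40 go left of pivot.
Result: [11, 23, 2, 4, 28, 40], pivot at index 5


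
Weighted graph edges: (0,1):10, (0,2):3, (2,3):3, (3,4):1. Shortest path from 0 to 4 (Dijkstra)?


Dijkstra from 0:
Distances: {0: 0, 1: 10, 2: 3, 3: 6, 4: 7}
Shortest distance to 4 = 7, path = [0, 2, 3, 4]


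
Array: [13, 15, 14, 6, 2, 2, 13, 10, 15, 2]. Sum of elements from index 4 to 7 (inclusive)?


Prefix sums: [0, 13, 28, 42, 48, 50, 52, 65, 75, 90, 92]
Sum[4..7] = prefix[8] - prefix[4] = 75 - 48 = 27


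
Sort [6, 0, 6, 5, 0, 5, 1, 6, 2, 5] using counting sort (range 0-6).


Count array: [2, 1, 1, 0, 0, 3, 3]
Reconstruct: [0, 0, 1, 2, 5, 5, 5, 6, 6, 6]


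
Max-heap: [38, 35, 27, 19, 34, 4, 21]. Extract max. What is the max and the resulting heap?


Max = 38
Replace root with last, heapify down
Resulting heap: [35, 34, 27, 19, 21, 4]


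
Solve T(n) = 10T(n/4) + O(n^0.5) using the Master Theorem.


a=10, b=4, c=0.5. log_4(10)=1.661 > c=0.5. Case 1: O(n^log_b(a)) = O(n^1.661)
Complexity: O(n^1.661)


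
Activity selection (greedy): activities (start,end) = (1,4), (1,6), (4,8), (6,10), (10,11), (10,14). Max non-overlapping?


Greedy: pick earliest-ending, then skip overlaps.
Selected (3 activities): [(1, 4), (4, 8), (10, 11)]


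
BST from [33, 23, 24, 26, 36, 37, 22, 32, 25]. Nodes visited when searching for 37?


BST root = 33
Search for 37: compare at each node
Path: [33, 36, 37]


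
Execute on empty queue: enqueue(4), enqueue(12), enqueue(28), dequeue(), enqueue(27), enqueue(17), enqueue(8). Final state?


enqueue(4) -> [4]
enqueue(12) -> [4, 12]
enqueue(28) -> [4, 12, 28]
dequeue() returns 4 -> [12, 28]
enqueue(27) -> [12, 28, 27]
enqueue(17) -> [12, 28, 27, 17]
enqueue(8) -> [12, 28, 27, 17, 8]
Final queue (front to back): [12, 28, 27, 17, 8]


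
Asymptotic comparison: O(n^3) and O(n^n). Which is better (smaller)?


cubic grows slower than n^n
O(n^3) is asymptotically smaller; O(n^n) grows faster


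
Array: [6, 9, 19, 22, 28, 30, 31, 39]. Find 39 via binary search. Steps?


Search for 39:
[0,7] mid=3 arr[3]=22
[4,7] mid=5 arr[5]=30
[6,7] mid=6 arr[6]=31
[7,7] mid=7 arr[7]=39
Total: 4 comparisons


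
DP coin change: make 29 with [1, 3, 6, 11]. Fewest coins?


dp[0]=0; dp[i]=1+min(dp[i-c] for c in coins)
...dp[24]=4, dp[25]=3, dp[26]=4, dp[27]=5, dp[28]=3, dp[29]=4
Minimum coins for 29 = 4


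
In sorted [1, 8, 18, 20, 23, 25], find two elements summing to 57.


Two pointers: lo=0, hi=5
No pair sums to 57


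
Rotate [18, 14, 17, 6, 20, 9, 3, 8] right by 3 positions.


Right rotate by 3: [9, 3, 8, 18, 14, 17, 6, 20]


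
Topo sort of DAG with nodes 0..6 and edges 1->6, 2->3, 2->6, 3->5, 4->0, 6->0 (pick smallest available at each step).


Kahn's algorithm, process smallest node first
Order: [1, 2, 3, 4, 5, 6, 0]


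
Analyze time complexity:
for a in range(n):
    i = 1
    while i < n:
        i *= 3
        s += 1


Per nesting level: O(n) * O(log n) = O(n log n)
Complexity: O(n log n)


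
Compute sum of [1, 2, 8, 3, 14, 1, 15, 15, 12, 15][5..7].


Prefix sums: [0, 1, 3, 11, 14, 28, 29, 44, 59, 71, 86]
Sum[5..7] = prefix[8] - prefix[5] = 59 - 28 = 31


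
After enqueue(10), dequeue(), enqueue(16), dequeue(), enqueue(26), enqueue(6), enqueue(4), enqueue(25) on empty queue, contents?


enqueue(10) -> [10]
dequeue() returns 10 -> []
enqueue(16) -> [16]
dequeue() returns 16 -> []
enqueue(26) -> [26]
enqueue(6) -> [26, 6]
enqueue(4) -> [26, 6, 4]
enqueue(25) -> [26, 6, 4, 25]
Final queue (front to back): [26, 6, 4, 25]


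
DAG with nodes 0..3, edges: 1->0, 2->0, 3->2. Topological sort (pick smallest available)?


Kahn's algorithm, process smallest node first
Order: [1, 3, 2, 0]


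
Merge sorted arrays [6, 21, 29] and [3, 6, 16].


Compare heads, take smaller each step.
Merged: [3, 6, 6, 16, 21, 29]


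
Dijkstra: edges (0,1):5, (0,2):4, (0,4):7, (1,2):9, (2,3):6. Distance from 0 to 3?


Dijkstra from 0:
Distances: {0: 0, 1: 5, 2: 4, 3: 10, 4: 7}
Shortest distance to 3 = 10, path = [0, 2, 3]


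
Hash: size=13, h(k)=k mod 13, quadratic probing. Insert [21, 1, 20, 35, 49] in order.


Insertions: 21->slot 8; 1->slot 1; 20->slot 7; 35->slot 9; 49->slot 10
Table: [None, 1, None, None, None, None, None, 20, 21, 35, 49, None, None]


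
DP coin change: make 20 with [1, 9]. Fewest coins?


dp[0]=0; dp[i]=1+min(dp[i-c] for c in coins)
...dp[15]=7, dp[16]=8, dp[17]=9, dp[18]=2, dp[19]=3, dp[20]=4
Minimum coins for 20 = 4


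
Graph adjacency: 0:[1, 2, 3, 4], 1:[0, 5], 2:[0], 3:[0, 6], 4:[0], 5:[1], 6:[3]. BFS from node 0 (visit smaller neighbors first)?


BFS queue: start with [0]
Visit order: [0, 1, 2, 3, 4, 5, 6]


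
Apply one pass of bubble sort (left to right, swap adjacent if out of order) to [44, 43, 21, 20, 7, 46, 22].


After one pass: [43, 21, 20, 7, 44, 22, 46]


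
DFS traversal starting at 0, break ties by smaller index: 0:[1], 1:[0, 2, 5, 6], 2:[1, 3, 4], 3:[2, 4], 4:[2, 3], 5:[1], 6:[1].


DFS stack-based: start with [0]
Visit order: [0, 1, 2, 3, 4, 5, 6]


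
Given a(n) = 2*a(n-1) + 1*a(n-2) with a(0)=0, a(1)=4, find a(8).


Build bottom-up:
...a(6)=280, a(7)=676, a(8)=2*676+1*280=1632


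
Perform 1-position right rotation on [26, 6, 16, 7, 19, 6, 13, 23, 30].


Right rotate by 1: [30, 26, 6, 16, 7, 19, 6, 13, 23]


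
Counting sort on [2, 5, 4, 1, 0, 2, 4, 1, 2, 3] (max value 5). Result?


Count array: [1, 2, 3, 1, 2, 1]
Reconstruct: [0, 1, 1, 2, 2, 2, 3, 4, 4, 5]


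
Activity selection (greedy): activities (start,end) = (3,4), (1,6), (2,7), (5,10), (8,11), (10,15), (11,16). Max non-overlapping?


Greedy: pick earliest-ending, then skip overlaps.
Selected (3 activities): [(3, 4), (5, 10), (10, 15)]


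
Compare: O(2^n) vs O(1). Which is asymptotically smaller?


constant grows slower than exponential
O(1) is asymptotically smaller; O(2^n) grows faster


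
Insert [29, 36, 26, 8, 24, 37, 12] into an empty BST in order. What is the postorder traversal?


Root = 29; build tree by BST insertion.
Postorder traversal: [12, 24, 8, 26, 37, 36, 29]


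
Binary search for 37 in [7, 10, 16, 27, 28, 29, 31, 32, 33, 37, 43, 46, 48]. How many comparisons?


Search for 37:
[0,12] mid=6 arr[6]=31
[7,12] mid=9 arr[9]=37
Total: 2 comparisons


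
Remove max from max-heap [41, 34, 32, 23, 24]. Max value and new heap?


Max = 41
Replace root with last, heapify down
Resulting heap: [34, 24, 32, 23]


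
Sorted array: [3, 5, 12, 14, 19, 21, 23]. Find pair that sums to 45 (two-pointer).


Two pointers: lo=0, hi=6
No pair sums to 45


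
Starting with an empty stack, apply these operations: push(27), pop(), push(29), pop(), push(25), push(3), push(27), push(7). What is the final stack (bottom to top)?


push(27) -> [27]
pop() returns 27 -> []
push(29) -> [29]
pop() returns 29 -> []
push(25) -> [25]
push(3) -> [25, 3]
push(27) -> [25, 3, 27]
push(7) -> [25, 3, 27, 7]
Final stack (bottom to top): [25, 3, 27, 7]


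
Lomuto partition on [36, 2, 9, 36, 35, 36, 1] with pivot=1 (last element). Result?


Elements <= 1 go left of pivot.
Result: [1, 2, 9, 36, 35, 36, 36], pivot at index 0


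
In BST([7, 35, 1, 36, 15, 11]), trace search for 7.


BST root = 7
Search for 7: compare at each node
Path: [7]


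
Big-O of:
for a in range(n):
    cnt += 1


Per nesting level: O(n) = O(n)
Complexity: O(n)


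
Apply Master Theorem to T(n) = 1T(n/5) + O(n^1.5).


a=1, b=5, c=1.5. log_5(1)=0 < c=1.5. Case 3: O(n^c) = O(n^1.500)
Complexity: O(n^1.500)


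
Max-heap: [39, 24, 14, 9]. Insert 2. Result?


Append 2: [39, 24, 14, 9, 2]
Bubble up: no swaps needed
Result: [39, 24, 14, 9, 2]


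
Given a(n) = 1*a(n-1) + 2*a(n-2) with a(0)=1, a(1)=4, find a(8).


Build bottom-up:
...a(6)=106, a(7)=214, a(8)=1*214+2*106=426


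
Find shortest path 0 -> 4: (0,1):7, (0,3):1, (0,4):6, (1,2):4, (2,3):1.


Dijkstra from 0:
Distances: {0: 0, 1: 6, 2: 2, 3: 1, 4: 6}
Shortest distance to 4 = 6, path = [0, 4]


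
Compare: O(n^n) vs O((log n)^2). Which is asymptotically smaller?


polylogarithmic grows slower than n^n
O((log n)^2) is asymptotically smaller; O(n^n) grows faster


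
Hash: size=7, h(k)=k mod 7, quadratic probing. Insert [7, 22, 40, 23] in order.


Insertions: 7->slot 0; 22->slot 1; 40->slot 5; 23->slot 2
Table: [7, 22, 23, None, None, 40, None]


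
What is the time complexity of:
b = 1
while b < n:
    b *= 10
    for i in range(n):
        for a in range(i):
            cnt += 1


Per nesting level: O(log n) * O(n) * O(n) [triangular over i] = O(n^2 log n)
Complexity: O(n^2 log n)


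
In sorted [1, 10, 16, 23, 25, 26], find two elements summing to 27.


Two pointers: lo=0, hi=5
Found pair: (1, 26) summing to 27


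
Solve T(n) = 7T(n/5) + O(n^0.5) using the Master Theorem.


a=7, b=5, c=0.5. log_5(7)=1.209 > c=0.5. Case 1: O(n^log_b(a)) = O(n^1.209)
Complexity: O(n^1.209)


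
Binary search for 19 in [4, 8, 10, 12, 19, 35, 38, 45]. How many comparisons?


Search for 19:
[0,7] mid=3 arr[3]=12
[4,7] mid=5 arr[5]=35
[4,4] mid=4 arr[4]=19
Total: 3 comparisons


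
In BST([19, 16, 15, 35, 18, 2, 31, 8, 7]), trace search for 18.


BST root = 19
Search for 18: compare at each node
Path: [19, 16, 18]


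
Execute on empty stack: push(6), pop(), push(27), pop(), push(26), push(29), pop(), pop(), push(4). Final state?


push(6) -> [6]
pop() returns 6 -> []
push(27) -> [27]
pop() returns 27 -> []
push(26) -> [26]
push(29) -> [26, 29]
pop() returns 29 -> [26]
pop() returns 26 -> []
push(4) -> [4]
Final stack (bottom to top): [4]


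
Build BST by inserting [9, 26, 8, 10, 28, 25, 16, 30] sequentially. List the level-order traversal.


Root = 9; build tree by BST insertion.
Level-Order traversal: [9, 8, 26, 10, 28, 25, 30, 16]


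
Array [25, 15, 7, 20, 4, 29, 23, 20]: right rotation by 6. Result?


Right rotate by 6: [7, 20, 4, 29, 23, 20, 25, 15]


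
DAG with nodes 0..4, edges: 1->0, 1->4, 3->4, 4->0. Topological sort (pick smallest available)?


Kahn's algorithm, process smallest node first
Order: [1, 2, 3, 4, 0]


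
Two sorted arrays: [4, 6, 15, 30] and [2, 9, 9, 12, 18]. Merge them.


Compare heads, take smaller each step.
Merged: [2, 4, 6, 9, 9, 12, 15, 18, 30]


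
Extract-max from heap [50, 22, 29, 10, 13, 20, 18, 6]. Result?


Max = 50
Replace root with last, heapify down
Resulting heap: [29, 22, 20, 10, 13, 6, 18]


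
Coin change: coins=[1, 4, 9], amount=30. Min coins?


dp[0]=0; dp[i]=1+min(dp[i-c] for c in coins)
...dp[25]=5, dp[26]=4, dp[27]=3, dp[28]=4, dp[29]=5, dp[30]=5
Minimum coins for 30 = 5


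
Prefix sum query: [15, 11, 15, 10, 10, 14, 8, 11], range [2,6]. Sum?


Prefix sums: [0, 15, 26, 41, 51, 61, 75, 83, 94]
Sum[2..6] = prefix[7] - prefix[2] = 83 - 26 = 57


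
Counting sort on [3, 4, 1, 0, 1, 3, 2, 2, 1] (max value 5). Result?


Count array: [1, 3, 2, 2, 1, 0]
Reconstruct: [0, 1, 1, 1, 2, 2, 3, 3, 4]


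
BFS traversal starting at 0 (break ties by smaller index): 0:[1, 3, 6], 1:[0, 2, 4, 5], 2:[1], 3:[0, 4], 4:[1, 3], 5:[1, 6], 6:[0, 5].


BFS queue: start with [0]
Visit order: [0, 1, 3, 6, 2, 4, 5]


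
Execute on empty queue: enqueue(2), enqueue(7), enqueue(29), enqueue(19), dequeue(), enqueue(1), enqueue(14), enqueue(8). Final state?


enqueue(2) -> [2]
enqueue(7) -> [2, 7]
enqueue(29) -> [2, 7, 29]
enqueue(19) -> [2, 7, 29, 19]
dequeue() returns 2 -> [7, 29, 19]
enqueue(1) -> [7, 29, 19, 1]
enqueue(14) -> [7, 29, 19, 1, 14]
enqueue(8) -> [7, 29, 19, 1, 14, 8]
Final queue (front to back): [7, 29, 19, 1, 14, 8]


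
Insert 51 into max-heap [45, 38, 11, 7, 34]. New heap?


Append 51: [45, 38, 11, 7, 34, 51]
Bubble up: swap idx 5(51) with idx 2(11); swap idx 2(51) with idx 0(45)
Result: [51, 38, 45, 7, 34, 11]


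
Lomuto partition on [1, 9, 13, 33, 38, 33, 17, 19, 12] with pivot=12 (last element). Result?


Elements <= 12 go left of pivot.
Result: [1, 9, 12, 33, 38, 33, 17, 19, 13], pivot at index 2


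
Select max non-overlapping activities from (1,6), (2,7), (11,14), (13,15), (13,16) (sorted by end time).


Greedy: pick earliest-ending, then skip overlaps.
Selected (2 activities): [(1, 6), (11, 14)]


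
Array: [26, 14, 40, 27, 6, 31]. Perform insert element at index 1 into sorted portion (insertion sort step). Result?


After one pass: [14, 26, 40, 27, 6, 31]


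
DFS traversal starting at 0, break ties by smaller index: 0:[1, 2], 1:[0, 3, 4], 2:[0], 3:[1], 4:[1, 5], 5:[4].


DFS stack-based: start with [0]
Visit order: [0, 1, 3, 4, 5, 2]


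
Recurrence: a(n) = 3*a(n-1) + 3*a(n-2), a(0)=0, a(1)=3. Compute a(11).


Build bottom-up:
...a(9)=105948, a(10)=401679, a(11)=3*401679+3*105948=1522881


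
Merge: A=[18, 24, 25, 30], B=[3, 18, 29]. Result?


Compare heads, take smaller each step.
Merged: [3, 18, 18, 24, 25, 29, 30]


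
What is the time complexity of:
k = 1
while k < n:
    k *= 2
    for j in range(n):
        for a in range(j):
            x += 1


Per nesting level: O(log n) * O(n) * O(n) [triangular over j] = O(n^2 log n)
Complexity: O(n^2 log n)


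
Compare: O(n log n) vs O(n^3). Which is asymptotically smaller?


linearithmic grows slower than cubic
O(n log n) is asymptotically smaller; O(n^3) grows faster


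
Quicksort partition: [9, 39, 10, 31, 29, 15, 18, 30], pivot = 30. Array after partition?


Elements <= 30 go left of pivot.
Result: [9, 10, 29, 15, 18, 30, 39, 31], pivot at index 5


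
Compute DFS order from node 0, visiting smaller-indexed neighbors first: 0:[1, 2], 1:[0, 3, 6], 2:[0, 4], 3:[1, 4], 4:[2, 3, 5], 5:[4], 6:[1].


DFS stack-based: start with [0]
Visit order: [0, 1, 3, 4, 2, 5, 6]


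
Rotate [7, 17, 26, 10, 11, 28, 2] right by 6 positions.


Right rotate by 6: [17, 26, 10, 11, 28, 2, 7]


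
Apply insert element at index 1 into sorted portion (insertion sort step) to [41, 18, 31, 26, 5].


After one pass: [18, 41, 31, 26, 5]


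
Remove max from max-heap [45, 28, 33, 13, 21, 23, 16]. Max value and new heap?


Max = 45
Replace root with last, heapify down
Resulting heap: [33, 28, 23, 13, 21, 16]


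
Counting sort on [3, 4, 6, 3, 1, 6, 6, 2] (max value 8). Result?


Count array: [0, 1, 1, 2, 1, 0, 3, 0, 0]
Reconstruct: [1, 2, 3, 3, 4, 6, 6, 6]


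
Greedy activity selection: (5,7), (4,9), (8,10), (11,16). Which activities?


Greedy: pick earliest-ending, then skip overlaps.
Selected (3 activities): [(5, 7), (8, 10), (11, 16)]


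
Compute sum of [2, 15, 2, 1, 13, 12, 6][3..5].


Prefix sums: [0, 2, 17, 19, 20, 33, 45, 51]
Sum[3..5] = prefix[6] - prefix[3] = 45 - 19 = 26


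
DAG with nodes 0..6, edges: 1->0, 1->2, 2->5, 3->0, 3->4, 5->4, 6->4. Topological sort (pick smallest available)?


Kahn's algorithm, process smallest node first
Order: [1, 2, 3, 0, 5, 6, 4]


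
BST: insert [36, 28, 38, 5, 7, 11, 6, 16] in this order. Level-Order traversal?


Root = 36; build tree by BST insertion.
Level-Order traversal: [36, 28, 38, 5, 7, 6, 11, 16]


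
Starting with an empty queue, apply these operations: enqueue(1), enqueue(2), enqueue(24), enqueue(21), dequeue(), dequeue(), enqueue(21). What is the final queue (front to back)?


enqueue(1) -> [1]
enqueue(2) -> [1, 2]
enqueue(24) -> [1, 2, 24]
enqueue(21) -> [1, 2, 24, 21]
dequeue() returns 1 -> [2, 24, 21]
dequeue() returns 2 -> [24, 21]
enqueue(21) -> [24, 21, 21]
Final queue (front to back): [24, 21, 21]


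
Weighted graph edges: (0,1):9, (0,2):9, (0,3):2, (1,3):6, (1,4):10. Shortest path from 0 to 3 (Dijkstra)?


Dijkstra from 0:
Distances: {0: 0, 1: 8, 2: 9, 3: 2, 4: 18}
Shortest distance to 3 = 2, path = [0, 3]


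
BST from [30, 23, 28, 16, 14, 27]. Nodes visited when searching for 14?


BST root = 30
Search for 14: compare at each node
Path: [30, 23, 16, 14]


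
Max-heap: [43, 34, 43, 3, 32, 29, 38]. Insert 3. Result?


Append 3: [43, 34, 43, 3, 32, 29, 38, 3]
Bubble up: no swaps needed
Result: [43, 34, 43, 3, 32, 29, 38, 3]


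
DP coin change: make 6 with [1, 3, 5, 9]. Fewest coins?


dp[0]=0; dp[i]=1+min(dp[i-c] for c in coins)
...dp[1]=1, dp[2]=2, dp[3]=1, dp[4]=2, dp[5]=1, dp[6]=2
Minimum coins for 6 = 2


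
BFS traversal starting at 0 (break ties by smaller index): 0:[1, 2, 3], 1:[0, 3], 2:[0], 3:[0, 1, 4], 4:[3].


BFS queue: start with [0]
Visit order: [0, 1, 2, 3, 4]


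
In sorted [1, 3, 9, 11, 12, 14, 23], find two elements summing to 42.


Two pointers: lo=0, hi=6
No pair sums to 42


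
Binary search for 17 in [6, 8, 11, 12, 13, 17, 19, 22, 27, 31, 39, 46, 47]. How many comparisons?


Search for 17:
[0,12] mid=6 arr[6]=19
[0,5] mid=2 arr[2]=11
[3,5] mid=4 arr[4]=13
[5,5] mid=5 arr[5]=17
Total: 4 comparisons


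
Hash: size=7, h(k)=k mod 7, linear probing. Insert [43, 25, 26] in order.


Insertions: 43->slot 1; 25->slot 4; 26->slot 5
Table: [None, 43, None, None, 25, 26, None]


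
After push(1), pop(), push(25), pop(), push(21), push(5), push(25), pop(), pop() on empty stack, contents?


push(1) -> [1]
pop() returns 1 -> []
push(25) -> [25]
pop() returns 25 -> []
push(21) -> [21]
push(5) -> [21, 5]
push(25) -> [21, 5, 25]
pop() returns 25 -> [21, 5]
pop() returns 5 -> [21]
Final stack (bottom to top): [21]


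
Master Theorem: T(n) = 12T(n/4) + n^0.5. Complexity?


a=12, b=4, c=0.5. log_4(12)=1.792 > c=0.5. Case 1: O(n^log_b(a)) = O(n^1.792)
Complexity: O(n^1.792)


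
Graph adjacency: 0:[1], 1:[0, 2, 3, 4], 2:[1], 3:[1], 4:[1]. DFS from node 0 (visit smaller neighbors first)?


DFS stack-based: start with [0]
Visit order: [0, 1, 2, 3, 4]


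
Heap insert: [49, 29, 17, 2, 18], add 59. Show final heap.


Append 59: [49, 29, 17, 2, 18, 59]
Bubble up: swap idx 5(59) with idx 2(17); swap idx 2(59) with idx 0(49)
Result: [59, 29, 49, 2, 18, 17]
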